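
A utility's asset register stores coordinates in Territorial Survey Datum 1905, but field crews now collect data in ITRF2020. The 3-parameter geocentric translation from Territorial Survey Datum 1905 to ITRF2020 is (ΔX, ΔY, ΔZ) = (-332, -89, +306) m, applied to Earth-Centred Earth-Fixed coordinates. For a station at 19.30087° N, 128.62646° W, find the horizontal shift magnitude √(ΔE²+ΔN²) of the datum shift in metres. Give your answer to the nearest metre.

284 m

At φ = 19.30087°, λ = -128.62646°: sin φ = 0.330529, cos φ = 0.943796, sin λ = -0.781232, cos λ = -0.624240.
ΔE = −sin λ·ΔX + cos λ·ΔY = −(-0.781232)·(-332) + (-0.624240)·(-89) = -203.81 m.
ΔN = −sin φ cos λ·ΔX − sin φ sin λ·ΔY + cos φ·ΔZ = −(0.330529)(-0.624240)(-332) − (0.330529)(-0.781232)(-89) + (0.943796)(306) = 197.32 m.
Horizontal magnitude = √(ΔE² + ΔN²) = √((-203.81)² + 197.32²) = 283.68 m.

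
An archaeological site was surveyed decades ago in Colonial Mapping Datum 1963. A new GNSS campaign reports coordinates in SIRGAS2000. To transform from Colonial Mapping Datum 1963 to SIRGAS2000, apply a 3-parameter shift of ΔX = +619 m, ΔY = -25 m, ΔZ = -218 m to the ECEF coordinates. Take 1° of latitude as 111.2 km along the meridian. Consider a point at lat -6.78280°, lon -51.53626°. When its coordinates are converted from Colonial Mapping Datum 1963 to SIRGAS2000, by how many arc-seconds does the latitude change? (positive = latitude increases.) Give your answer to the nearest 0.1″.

Δφ = -5.5″

sin φ = -0.118106, cos φ = 0.993001, sin λ = -0.783002, cos λ = 0.622019.
North component: ΔN = −sin φ cos λ·ΔX − sin φ sin λ·ΔY + cos φ·ΔZ = −(-0.118106)(0.622019)(619) − (-0.118106)(-0.783002)(-25) + (0.993001)(-218) = -168.69 m.
1° of latitude spans 111200 m, so Δφ = -168.69 / 111200 × 3600 = -5.461″.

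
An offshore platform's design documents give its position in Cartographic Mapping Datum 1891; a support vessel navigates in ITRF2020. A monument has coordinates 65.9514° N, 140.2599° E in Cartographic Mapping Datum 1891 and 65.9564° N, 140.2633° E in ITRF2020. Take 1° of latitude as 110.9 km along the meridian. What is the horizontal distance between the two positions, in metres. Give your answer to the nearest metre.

575 m

Δφ = 65.9564° − 65.9514° = +0.0050°; Δλ = 140.2633° − 140.2599° = +0.0034°.
ΔN = Δφ × 110900 = 554.5 m; ΔE = Δλ × 110900 × cos(65.9514°) = +0.0034 × 110900 × 0.407511 = 153.7 m.
Distance = √(ΔE² + ΔN²) = √(153.7² + 554.5²) = 575.4 m.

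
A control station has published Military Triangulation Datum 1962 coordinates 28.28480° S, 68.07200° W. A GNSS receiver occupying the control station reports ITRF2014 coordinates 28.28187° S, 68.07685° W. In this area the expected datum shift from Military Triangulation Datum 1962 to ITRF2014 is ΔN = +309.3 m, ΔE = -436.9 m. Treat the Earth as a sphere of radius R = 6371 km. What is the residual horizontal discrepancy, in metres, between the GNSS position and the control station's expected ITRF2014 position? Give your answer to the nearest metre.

Observed coordinate differences: Δφ = +0.00293°, Δλ = -0.00485°.
Converting to metres (1° lat = 111195 m, cos φ = 0.880603): observed ΔN = 325.8 m, observed ΔE = -474.9 m.
Subtracting the expected shift leaves a residual of 325.8 − (309.3) = 16.5 m north and -474.9 − (-436.9) = -38.0 m east.
Residual distance = √(16.5² + (-38.0)²) = 41.4 m.

41 m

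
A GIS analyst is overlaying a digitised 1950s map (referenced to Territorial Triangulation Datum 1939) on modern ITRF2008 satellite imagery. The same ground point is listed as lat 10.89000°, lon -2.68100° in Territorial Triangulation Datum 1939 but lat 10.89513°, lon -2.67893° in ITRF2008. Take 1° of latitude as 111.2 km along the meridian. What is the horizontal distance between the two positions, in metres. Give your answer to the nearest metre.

Δφ = 10.89513° − 10.89000° = +0.00513°; Δλ = -2.67893° − -2.68100° = +0.00207°.
ΔN = Δφ × 111200 = 570.5 m; ΔE = Δλ × 111200 × cos(10.89000°) = +0.00207 × 111200 × 0.981992 = 226.0 m.
Distance = √(ΔE² + ΔN²) = √(226.0² + 570.5²) = 613.6 m.

614 m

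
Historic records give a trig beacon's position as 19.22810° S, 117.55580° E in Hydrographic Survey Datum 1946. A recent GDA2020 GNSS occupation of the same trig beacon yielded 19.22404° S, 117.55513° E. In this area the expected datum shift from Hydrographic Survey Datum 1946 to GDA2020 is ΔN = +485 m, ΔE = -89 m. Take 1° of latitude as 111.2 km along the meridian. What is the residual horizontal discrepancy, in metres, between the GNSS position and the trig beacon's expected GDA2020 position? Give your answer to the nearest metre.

Observed coordinate differences: Δφ = +0.00406°, Δλ = -0.00067°.
Converting to metres (1° lat = 111200 m, cos φ = 0.944215): observed ΔN = 451.5 m, observed ΔE = -70.3 m.
Subtracting the expected shift leaves a residual of 451.5 − (485) = -33.5 m north and -70.3 − (-89) = 18.7 m east.
Residual distance = √((-33.5)² + 18.7²) = 38.4 m.

38 m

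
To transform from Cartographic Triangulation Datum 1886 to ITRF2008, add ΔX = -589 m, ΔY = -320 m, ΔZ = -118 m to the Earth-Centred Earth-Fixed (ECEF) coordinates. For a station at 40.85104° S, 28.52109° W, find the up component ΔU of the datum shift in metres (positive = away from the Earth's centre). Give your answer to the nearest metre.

At φ = -40.85104°, λ = -28.52109°: sin φ = -0.654095, cos φ = 0.756413, sin λ = -0.477482, cos λ = 0.878641.
ΔU = cos φ cos λ·ΔX + cos φ sin λ·ΔY + sin φ·ΔZ = (0.756413)(0.878641)(-589) + (0.756413)(-0.477482)(-320) + (-0.654095)(-118) = -198.70 m.

ΔU = -199 m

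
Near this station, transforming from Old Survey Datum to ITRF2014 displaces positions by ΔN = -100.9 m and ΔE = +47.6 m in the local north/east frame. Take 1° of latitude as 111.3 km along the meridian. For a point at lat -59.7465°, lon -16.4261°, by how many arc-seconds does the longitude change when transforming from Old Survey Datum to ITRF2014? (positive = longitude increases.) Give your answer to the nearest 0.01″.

At latitude -59.7465°, cos φ = 0.503827.
1° of longitude at this latitude = 111.3 × cos φ = 56.08 km, so Δλ = 47.6 / 56075.9 = 0.0008488° = 3.056″.

Δλ = 3.06″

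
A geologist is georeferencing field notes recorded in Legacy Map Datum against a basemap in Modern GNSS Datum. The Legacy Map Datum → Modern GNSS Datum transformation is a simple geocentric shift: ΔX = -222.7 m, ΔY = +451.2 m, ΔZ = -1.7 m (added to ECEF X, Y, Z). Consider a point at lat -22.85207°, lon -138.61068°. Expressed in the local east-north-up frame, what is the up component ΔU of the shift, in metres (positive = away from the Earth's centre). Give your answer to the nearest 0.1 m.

ΔU = -120.3 m

At φ = -22.85207°, λ = -138.61068°: sin φ = -0.388353, cos φ = 0.921511, sin λ = -0.661172, cos λ = -0.750234.
ΔU = cos φ cos λ·ΔX + cos φ sin λ·ΔY + sin φ·ΔZ = (0.921511)(-0.750234)(-222.7) + (0.921511)(-0.661172)(451.2) + (-0.388353)(-1.7) = -120.28 m.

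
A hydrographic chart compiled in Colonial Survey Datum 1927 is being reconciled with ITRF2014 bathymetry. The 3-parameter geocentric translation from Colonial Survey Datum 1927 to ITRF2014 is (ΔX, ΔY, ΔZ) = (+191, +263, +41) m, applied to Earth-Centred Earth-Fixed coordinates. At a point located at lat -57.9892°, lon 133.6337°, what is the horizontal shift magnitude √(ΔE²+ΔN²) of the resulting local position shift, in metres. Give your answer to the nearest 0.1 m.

327.6 m

At φ = -57.9892°, λ = 133.6337°: sin φ = -0.847948, cos φ = 0.530079, sin λ = 0.723766, cos λ = -0.690045.
ΔE = −sin λ·ΔX + cos λ·ΔY = −(0.723766)·(191) + (-0.690045)·(263) = -319.72 m.
ΔN = −sin φ cos λ·ΔX − sin φ sin λ·ΔY + cos φ·ΔZ = −(-0.847948)(-0.690045)(191) − (-0.847948)(0.723766)(263) + (0.530079)(41) = 71.38 m.
Horizontal magnitude = √(ΔE² + ΔN²) = √((-319.72)² + 71.38²) = 327.59 m.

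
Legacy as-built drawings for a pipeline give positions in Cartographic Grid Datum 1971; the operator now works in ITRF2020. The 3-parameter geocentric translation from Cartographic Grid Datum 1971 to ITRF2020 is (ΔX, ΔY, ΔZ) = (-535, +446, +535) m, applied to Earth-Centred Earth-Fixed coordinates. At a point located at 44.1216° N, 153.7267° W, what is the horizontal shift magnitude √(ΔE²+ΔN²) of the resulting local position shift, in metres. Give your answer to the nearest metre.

664 m

At φ = 44.1216°, λ = -153.7267°: sin φ = 0.696183, cos φ = 0.717864, sin λ = -0.442653, cos λ = -0.896693.
ΔE = −sin λ·ΔX + cos λ·ΔY = −(-0.442653)·(-535) + (-0.896693)·(446) = -636.74 m.
ΔN = −sin φ cos λ·ΔX − sin φ sin λ·ΔY + cos φ·ΔZ = −(0.696183)(-0.896693)(-535) − (0.696183)(-0.442653)(446) + (0.717864)(535) = 187.52 m.
Horizontal magnitude = √(ΔE² + ΔN²) = √((-636.74)² + 187.52²) = 663.78 m.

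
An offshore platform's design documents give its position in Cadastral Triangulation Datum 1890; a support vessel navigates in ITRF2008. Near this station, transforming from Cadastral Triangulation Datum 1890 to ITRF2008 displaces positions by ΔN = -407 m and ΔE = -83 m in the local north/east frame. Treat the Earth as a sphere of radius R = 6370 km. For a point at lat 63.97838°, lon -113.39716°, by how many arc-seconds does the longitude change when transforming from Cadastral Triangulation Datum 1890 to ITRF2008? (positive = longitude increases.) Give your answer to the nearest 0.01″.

Δλ = -6.13″

At latitude 63.97838°, cos φ = 0.438710.
One radian of longitude at latitude φ spans R cos φ, so Δλ = ΔE / (R cos φ) = -83.0 / (6370000 × 0.438710) = -2.9700e-05 rad = -6.126″.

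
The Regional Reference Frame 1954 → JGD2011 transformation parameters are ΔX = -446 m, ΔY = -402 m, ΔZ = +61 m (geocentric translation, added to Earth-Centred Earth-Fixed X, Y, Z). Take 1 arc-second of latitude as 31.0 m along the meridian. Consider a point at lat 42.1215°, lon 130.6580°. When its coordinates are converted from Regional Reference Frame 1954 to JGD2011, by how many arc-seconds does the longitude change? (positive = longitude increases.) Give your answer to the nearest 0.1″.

sin φ = 0.670705, cos φ = 0.741724, sin λ = 0.758612, cos λ = -0.651542.
East component: ΔE = −sin λ·ΔX + cos λ·ΔY = −(0.758612)(-446) + (-0.651542)(-402) = 600.26 m.
1° of latitude spans 3600 × 31.00 = 111600 m; at latitude φ, 1° of longitude spans that × cos φ = 82776.4 m, so Δλ = 600.26 / 82776.4 × 3600 = 26.106″.

Δλ = 26.1″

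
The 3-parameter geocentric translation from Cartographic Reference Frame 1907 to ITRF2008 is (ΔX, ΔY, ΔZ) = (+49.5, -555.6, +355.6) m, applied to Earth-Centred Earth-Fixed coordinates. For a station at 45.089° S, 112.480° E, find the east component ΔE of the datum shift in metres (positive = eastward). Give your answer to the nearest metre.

At φ = -45.089°, λ = 112.480°: sin φ = -0.708204, cos φ = 0.706008, sin λ = 0.924013, cos λ = -0.382361.
ΔE = −sin λ·ΔX + cos λ·ΔY = −(0.924013)·(49.5) + (-0.382361)·(-555.6) = 166.70 m.

ΔE = 167 m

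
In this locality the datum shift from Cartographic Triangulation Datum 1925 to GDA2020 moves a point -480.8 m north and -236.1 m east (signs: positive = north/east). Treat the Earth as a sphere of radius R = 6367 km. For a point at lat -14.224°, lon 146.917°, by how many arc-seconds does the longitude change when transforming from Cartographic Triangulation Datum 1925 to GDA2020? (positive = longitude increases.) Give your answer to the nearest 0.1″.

At latitude -14.224°, cos φ = 0.969343.
One radian of longitude at latitude φ spans R cos φ, so Δλ = ΔE / (R cos φ) = -236.1 / (6367000 × 0.969343) = -3.8255e-05 rad = -7.891″.

Δλ = -7.9″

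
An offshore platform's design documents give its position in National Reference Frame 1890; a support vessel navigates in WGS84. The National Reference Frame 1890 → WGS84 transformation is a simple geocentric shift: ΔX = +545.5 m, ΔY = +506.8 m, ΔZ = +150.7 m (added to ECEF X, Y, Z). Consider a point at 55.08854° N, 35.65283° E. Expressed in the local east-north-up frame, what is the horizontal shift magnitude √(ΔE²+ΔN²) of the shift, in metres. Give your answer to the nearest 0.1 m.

527.9 m

At φ = 55.08854°, λ = 35.65283°: sin φ = 0.820037, cos φ = 0.572310, sin λ = 0.582872, cos λ = 0.812564.
ΔE = −sin λ·ΔX + cos λ·ΔY = −(0.582872)·(545.5) + (0.812564)·(506.8) = 93.85 m.
ΔN = −sin φ cos λ·ΔX − sin φ sin λ·ΔY + cos φ·ΔZ = −(0.820037)(0.812564)(545.5) − (0.820037)(0.582872)(506.8) + (0.572310)(150.7) = -519.48 m.
Horizontal magnitude = √(ΔE² + ΔN²) = √(93.85² + (-519.48)²) = 527.89 m.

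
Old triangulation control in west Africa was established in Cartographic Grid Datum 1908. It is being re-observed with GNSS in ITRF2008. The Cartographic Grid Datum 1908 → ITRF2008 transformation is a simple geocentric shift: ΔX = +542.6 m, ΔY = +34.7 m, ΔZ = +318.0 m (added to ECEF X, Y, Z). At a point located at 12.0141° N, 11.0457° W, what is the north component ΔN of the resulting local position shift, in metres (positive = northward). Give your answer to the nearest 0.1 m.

ΔN = 201.6 m

The local north axis is (−sin φ cos λ, −sin φ sin λ, cos φ), giving ΔN = -110.851 + 1.384 + 311.035 = 201.57 m.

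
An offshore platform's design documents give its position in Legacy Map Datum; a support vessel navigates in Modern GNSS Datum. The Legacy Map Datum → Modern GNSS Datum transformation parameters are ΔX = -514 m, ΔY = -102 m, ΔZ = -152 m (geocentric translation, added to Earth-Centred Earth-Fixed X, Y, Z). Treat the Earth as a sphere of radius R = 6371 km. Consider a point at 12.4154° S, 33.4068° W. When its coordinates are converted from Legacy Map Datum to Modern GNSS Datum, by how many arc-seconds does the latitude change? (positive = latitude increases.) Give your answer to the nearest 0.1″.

sin φ = -0.214998, cos φ = 0.976615, sin λ = -0.550580, cos λ = 0.834783.
North component: ΔN = −sin φ cos λ·ΔX − sin φ sin λ·ΔY + cos φ·ΔZ = −(-0.214998)(0.834783)(-514) − (-0.214998)(-0.550580)(-102) + (0.976615)(-152) = -228.62 m.
1° of latitude spans πR/180 = 111195 m, so Δφ = -228.62 / 111195 × 3600 = -7.402″.

Δφ = -7.4″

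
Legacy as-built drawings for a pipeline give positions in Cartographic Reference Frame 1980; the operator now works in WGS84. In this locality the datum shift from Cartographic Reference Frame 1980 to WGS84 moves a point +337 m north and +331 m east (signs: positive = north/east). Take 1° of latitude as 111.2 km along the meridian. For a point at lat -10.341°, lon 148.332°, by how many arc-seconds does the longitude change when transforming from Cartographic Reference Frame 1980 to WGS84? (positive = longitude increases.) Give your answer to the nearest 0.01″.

Δλ = 10.89″

At latitude -10.341°, cos φ = 0.983757.
1° of longitude at this latitude = 111.2 × cos φ = 109.39 km, so Δλ = 331.0 / 109393.8 = 0.0030258° = 10.893″.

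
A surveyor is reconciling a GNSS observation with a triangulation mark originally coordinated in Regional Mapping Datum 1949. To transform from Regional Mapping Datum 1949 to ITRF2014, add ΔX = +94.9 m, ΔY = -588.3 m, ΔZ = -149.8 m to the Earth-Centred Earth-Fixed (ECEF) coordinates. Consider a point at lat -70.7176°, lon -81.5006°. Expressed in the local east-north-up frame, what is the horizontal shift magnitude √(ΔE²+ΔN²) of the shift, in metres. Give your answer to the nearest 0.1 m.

513.0 m

At φ = -70.7176°, λ = -81.5006°: sin φ = -0.943902, cos φ = 0.330224, sin λ = -0.989017, cos λ = 0.147799.
ΔE = −sin λ·ΔX + cos λ·ΔY = −(-0.989017)·(94.9) + (0.147799)·(-588.3) = 6.91 m.
ΔN = −sin φ cos λ·ΔX − sin φ sin λ·ΔY + cos φ·ΔZ = −(-0.943902)(0.147799)(94.9) − (-0.943902)(-0.989017)(-588.3) + (0.330224)(-149.8) = 512.97 m.
Horizontal magnitude = √(ΔE² + ΔN²) = √(6.91² + 512.97²) = 513.02 m.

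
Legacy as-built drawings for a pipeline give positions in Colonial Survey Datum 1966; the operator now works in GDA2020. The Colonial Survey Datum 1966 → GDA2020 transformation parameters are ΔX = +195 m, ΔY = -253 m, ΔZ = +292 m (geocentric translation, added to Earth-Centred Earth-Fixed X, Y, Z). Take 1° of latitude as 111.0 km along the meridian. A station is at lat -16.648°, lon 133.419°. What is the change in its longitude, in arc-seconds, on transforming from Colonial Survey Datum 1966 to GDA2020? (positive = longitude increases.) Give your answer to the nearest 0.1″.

sin φ = -0.286491, cos φ = 0.958083, sin λ = 0.726347, cos λ = -0.687328.
East component: ΔE = −sin λ·ΔX + cos λ·ΔY = −(0.726347)(195) + (-0.687328)(-253) = 32.26 m.
1° of latitude spans 111000 m; at latitude φ, 1° of longitude spans that × cos φ = 106347.2 m, so Δλ = 32.26 / 106347.2 × 3600 = 1.092″.

Δλ = 1.1″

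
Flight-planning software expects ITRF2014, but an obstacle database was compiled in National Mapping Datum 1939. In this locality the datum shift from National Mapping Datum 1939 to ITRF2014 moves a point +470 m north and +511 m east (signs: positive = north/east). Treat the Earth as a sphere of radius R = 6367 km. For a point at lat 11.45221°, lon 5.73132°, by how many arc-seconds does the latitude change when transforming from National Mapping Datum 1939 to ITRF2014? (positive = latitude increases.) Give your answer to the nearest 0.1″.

On a sphere of radius R, 1 rad of latitude = R, so Δφ = ΔN / R = 470.0 / 6367000 = 7.3818e-05 rad = 15.226″.

Δφ = 15.2″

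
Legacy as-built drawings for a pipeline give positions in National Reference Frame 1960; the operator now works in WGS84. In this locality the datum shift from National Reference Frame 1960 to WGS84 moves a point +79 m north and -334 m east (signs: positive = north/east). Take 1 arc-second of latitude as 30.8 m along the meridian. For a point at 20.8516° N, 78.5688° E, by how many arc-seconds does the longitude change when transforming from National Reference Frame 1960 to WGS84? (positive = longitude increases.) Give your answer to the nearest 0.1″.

Δλ = -11.6″

At latitude 20.8516°, cos φ = 0.934505.
1″ of longitude at this latitude = 30.80 × cos φ = 28.7828 m, so Δλ = -334.0 / 28.7828 = -11.604″.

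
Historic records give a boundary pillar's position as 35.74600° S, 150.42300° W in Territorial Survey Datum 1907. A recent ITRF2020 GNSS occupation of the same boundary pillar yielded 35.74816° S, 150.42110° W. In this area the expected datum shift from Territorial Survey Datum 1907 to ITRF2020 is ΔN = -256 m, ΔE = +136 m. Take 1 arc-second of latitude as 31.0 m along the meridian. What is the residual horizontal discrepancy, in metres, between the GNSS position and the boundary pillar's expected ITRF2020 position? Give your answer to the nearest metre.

Observed coordinate differences: Δφ = -0.00216°, Δλ = +0.00190°.
Converting to metres (1° lat = 111600 m, cos φ = 0.811615): observed ΔN = -241.1 m, observed ΔE = 172.1 m.
Subtracting the expected shift leaves a residual of -241.1 − (-256) = 14.9 m north and 172.1 − (136) = 36.1 m east.
Residual distance = √(14.9² + 36.1²) = 39.1 m.

39 m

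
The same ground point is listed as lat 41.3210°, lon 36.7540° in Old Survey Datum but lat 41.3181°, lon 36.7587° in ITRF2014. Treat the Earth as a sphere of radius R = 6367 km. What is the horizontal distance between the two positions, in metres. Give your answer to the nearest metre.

Δφ = 41.3181° − 41.3210° = -0.0029°; Δλ = 36.7587° − 36.7540° = +0.0047°.
1° along a meridian = πR/180 = 111125 m.
ΔN = Δφ × 111125 = -322.3 m; ΔE = Δλ × 111125 × cos(41.3210°) = +0.0047 × 111125 × 0.751022 = 392.2 m.
Distance = √(ΔE² + ΔN²) = √(392.2² + (-322.3)²) = 507.7 m.

508 m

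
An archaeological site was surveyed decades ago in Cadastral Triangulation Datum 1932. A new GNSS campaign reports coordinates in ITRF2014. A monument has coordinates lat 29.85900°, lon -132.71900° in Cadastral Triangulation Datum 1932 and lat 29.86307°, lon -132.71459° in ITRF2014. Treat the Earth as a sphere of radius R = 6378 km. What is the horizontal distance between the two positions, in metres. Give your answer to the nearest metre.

622 m

Δφ = 29.86307° − 29.85900° = +0.00407°; Δλ = -132.71459° − -132.71900° = +0.00441°.
1° along a meridian = πR/180 = 111317 m.
ΔN = Δφ × 111317 = 453.1 m; ΔE = Δλ × 111317 × cos(29.85900°) = +0.00441 × 111317 × 0.867253 = 425.7 m.
Distance = √(ΔE² + ΔN²) = √(425.7² + 453.1²) = 621.7 m.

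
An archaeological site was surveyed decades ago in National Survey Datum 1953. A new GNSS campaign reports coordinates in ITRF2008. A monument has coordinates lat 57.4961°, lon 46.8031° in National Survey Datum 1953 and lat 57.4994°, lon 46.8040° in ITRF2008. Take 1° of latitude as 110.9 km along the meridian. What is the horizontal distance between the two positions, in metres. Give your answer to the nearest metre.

370 m

Δφ = 57.4994° − 57.4961° = +0.0033°; Δλ = 46.8040° − 46.8031° = +0.0009°.
ΔN = Δφ × 110900 = 366.0 m; ΔE = Δλ × 110900 × cos(57.4961°) = +0.0009 × 110900 × 0.537357 = 53.6 m.
Distance = √(ΔE² + ΔN²) = √(53.6² + 366.0²) = 369.9 m.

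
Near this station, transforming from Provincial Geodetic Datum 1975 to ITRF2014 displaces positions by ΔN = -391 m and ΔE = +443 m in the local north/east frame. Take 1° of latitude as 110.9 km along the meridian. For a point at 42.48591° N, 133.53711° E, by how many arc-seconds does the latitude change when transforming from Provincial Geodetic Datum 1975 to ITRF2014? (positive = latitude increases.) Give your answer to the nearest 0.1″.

1° of latitude = 110.9 km, so Δφ = -391.0 / 110900 = -0.0035257° = -12.693″.

Δφ = -12.7″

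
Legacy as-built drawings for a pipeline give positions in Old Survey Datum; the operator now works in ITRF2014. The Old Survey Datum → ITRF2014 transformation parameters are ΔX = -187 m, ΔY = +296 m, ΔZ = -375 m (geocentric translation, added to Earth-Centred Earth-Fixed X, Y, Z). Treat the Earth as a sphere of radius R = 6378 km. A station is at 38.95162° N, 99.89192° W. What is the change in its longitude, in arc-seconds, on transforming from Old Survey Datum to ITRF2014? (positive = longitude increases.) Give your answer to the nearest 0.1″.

sin φ = 0.628664, cos φ = 0.777677, sin λ = -0.985134, cos λ = -0.171790.
East component: ΔE = −sin λ·ΔX + cos λ·ΔY = −(-0.985134)(-187) + (-0.171790)(296) = -235.07 m.
1° of latitude spans πR/180 = 111317 m; at latitude φ, 1° of longitude spans that × cos φ = 86568.8 m, so Δλ = -235.07 / 86568.8 × 3600 = -9.775″.

Δλ = -9.8″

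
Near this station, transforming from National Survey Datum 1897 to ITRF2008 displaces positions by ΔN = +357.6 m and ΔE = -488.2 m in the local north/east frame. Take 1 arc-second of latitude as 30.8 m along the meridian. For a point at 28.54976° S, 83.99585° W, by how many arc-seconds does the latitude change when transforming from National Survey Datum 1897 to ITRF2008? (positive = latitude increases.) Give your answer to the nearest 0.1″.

Δφ = 11.6″

1″ of latitude = 30.80 m, so Δφ = 357.6 / 30.80 = 11.610″.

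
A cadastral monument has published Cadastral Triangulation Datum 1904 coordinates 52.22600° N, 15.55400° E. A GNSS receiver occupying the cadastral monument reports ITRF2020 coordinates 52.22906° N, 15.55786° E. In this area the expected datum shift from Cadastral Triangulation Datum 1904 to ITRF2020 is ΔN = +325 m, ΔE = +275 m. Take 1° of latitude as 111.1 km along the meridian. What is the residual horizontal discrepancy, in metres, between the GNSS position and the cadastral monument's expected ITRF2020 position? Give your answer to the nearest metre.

Observed coordinate differences: Δφ = +0.00306°, Δλ = +0.00386°.
Converting to metres (1° lat = 111100 m, cos φ = 0.612548): observed ΔN = 340.0 m, observed ΔE = 262.7 m.
Subtracting the expected shift leaves a residual of 340.0 − (325) = 15.0 m north and 262.7 − (275) = -12.3 m east.
Residual distance = √(15.0² + (-12.3)²) = 19.4 m.

19 m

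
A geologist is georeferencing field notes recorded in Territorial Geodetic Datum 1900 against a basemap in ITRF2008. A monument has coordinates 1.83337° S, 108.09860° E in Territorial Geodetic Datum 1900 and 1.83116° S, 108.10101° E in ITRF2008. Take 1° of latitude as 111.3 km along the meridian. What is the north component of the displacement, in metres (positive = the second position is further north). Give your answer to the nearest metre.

ΔN = 246 m

Δφ = -1.83116° − -1.83337° = +0.00221°; Δλ = 108.10101° − 108.09860° = +0.00241°.
ΔN = Δφ × 111300 = 246.0 m; ΔE = Δλ × 111300 × cos(-1.83337°) = +0.00241 × 111300 × 0.999488 = 268.1 m.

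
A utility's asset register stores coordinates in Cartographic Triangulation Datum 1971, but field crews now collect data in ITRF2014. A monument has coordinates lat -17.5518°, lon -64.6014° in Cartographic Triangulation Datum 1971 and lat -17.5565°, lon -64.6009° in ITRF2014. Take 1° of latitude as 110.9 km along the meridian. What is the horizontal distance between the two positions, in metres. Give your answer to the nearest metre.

Δφ = -17.5565° − -17.5518° = -0.0047°; Δλ = -64.6009° − -64.6014° = +0.0005°.
ΔN = Δφ × 110900 = -521.2 m; ΔE = Δλ × 110900 × cos(-17.5518°) = +0.0005 × 110900 × 0.953445 = 52.9 m.
Distance = √(ΔE² + ΔN²) = √(52.9² + (-521.2)²) = 523.9 m.

524 m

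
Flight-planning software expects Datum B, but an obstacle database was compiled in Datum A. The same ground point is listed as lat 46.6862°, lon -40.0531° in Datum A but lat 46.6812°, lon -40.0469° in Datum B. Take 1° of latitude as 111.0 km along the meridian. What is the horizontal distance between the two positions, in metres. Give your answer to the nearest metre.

729 m

Δφ = 46.6812° − 46.6862° = -0.0050°; Δλ = -40.0469° − -40.0531° = +0.0062°.
ΔN = Δφ × 111000 = -555.0 m; ΔE = Δλ × 111000 × cos(46.6862°) = +0.0062 × 111000 × 0.685994 = 472.1 m.
Distance = √(ΔE² + ΔN²) = √(472.1² + (-555.0)²) = 728.6 m.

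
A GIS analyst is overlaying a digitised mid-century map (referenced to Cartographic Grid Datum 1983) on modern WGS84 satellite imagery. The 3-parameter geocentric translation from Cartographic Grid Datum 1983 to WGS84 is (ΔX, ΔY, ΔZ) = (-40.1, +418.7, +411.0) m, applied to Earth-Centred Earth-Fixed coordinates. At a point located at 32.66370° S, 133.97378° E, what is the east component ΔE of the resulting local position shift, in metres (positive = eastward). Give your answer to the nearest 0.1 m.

At φ = -32.66370°, λ = 133.97378°: sin φ = -0.539707, cos φ = 0.841853, sin λ = 0.719658, cos λ = -0.694329.
ΔE = −sin λ·ΔX + cos λ·ΔY = −(0.719658)·(-40.1) + (-0.694329)·(418.7) = -261.86 m.

ΔE = -261.9 m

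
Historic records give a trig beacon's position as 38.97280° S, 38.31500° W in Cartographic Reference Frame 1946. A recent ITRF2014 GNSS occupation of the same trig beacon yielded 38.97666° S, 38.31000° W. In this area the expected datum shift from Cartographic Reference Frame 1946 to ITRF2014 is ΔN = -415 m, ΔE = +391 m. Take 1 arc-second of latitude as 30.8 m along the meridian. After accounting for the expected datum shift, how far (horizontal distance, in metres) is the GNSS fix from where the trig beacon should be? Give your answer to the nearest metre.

42 m

Observed coordinate differences: Δφ = -0.00386°, Δλ = +0.00500°.
Converting to metres (1° lat = 110880 m, cos φ = 0.777445): observed ΔN = -428.0 m, observed ΔE = 431.0 m.
Subtracting the expected shift leaves a residual of -428.0 − (-415) = -13.0 m north and 431.0 − (391) = 40.0 m east.
Residual distance = √((-13.0)² + 40.0²) = 42.1 m.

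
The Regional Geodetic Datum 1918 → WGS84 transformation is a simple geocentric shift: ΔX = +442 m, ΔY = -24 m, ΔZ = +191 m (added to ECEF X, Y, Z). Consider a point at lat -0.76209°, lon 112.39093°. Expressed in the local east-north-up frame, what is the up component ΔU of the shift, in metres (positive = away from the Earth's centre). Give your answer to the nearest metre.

The local up (radial) axis is (cos φ cos λ, cos φ sin λ, sin φ), giving ΔU = -168.354 − 22.189 − 2.540 = -193.08 m.

ΔU = -193 m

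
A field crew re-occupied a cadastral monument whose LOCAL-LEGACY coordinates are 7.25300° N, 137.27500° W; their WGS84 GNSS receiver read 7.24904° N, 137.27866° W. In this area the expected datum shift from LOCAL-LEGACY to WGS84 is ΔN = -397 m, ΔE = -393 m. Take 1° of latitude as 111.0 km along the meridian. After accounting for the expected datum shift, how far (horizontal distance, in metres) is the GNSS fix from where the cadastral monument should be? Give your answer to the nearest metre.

Observed coordinate differences: Δφ = -0.00396°, Δλ = -0.00366°.
Converting to metres (1° lat = 111000 m, cos φ = 0.991998): observed ΔN = -439.6 m, observed ΔE = -403.0 m.
Subtracting the expected shift leaves a residual of -439.6 − (-397) = -42.6 m north and -403.0 − (-393) = -10.0 m east.
Residual distance = √((-42.6)² + (-10.0)²) = 43.7 m.

44 m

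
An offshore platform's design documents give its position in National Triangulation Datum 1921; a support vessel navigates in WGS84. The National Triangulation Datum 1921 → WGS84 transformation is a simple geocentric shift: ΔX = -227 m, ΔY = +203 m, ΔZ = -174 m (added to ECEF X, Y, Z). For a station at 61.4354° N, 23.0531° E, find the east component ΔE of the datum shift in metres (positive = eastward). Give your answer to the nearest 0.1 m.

ΔE = 275.7 m

The local east axis at (φ, λ) is (−sin λ, cos λ, 0), so ΔE = −sin(23.0531°)·(-227) + cos(23.0531°)·203 = 275.68 m.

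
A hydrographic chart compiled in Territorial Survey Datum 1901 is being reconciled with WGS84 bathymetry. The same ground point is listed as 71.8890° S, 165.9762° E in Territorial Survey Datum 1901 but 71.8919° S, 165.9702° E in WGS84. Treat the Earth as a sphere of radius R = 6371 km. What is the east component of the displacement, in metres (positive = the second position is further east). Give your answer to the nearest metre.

Δφ = -71.8919° − -71.8890° = -0.0029°; Δλ = 165.9702° − 165.9762° = -0.0060°.
1° along a meridian = πR/180 = 111195 m.
ΔN = Δφ × 111195 = -322.5 m; ΔE = Δλ × 111195 × cos(-71.8890°) = -0.0060 × 111195 × 0.310859 = -207.4 m.

ΔE = -207 m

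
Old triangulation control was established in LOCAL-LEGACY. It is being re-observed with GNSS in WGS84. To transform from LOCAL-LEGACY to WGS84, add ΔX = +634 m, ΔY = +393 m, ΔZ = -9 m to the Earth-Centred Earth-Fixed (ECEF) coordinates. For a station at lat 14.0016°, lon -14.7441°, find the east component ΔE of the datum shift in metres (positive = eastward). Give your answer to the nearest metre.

ΔE = 541 m

At φ = 14.0016°, λ = -14.7441°: sin φ = 0.241949, cos φ = 0.970289, sin λ = -0.254502, cos λ = 0.967072.
ΔE = −sin λ·ΔX + cos λ·ΔY = −(-0.254502)·(634) + (0.967072)·(393) = 541.41 m.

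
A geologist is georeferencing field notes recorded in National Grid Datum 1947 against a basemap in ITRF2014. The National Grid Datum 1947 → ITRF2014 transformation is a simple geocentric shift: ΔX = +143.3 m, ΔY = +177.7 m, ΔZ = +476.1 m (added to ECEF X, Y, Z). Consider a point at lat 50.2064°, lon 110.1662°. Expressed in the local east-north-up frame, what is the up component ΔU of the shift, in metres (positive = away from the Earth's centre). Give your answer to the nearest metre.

ΔU = 441 m

At φ = 50.2064°, λ = 110.1662°: sin φ = 0.768355, cos φ = 0.640024, sin λ = 0.938697, cos λ = -0.344745.
ΔU = cos φ cos λ·ΔX + cos φ sin λ·ΔY + sin φ·ΔZ = (0.640024)(-0.344745)(143.3) + (0.640024)(0.938697)(177.7) + (0.768355)(476.1) = 440.96 m.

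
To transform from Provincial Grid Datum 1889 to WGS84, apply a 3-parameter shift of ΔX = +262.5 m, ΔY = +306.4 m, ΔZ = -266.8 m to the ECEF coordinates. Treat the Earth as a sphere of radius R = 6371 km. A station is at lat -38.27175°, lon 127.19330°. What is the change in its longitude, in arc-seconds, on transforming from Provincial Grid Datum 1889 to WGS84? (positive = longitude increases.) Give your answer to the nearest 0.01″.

Δλ = -16.26″

sin φ = -0.619392, cos φ = 0.785082, sin λ = 0.796601, cos λ = -0.604506.
East component: ΔE = −sin λ·ΔX + cos λ·ΔY = −(0.796601)(262.5) + (-0.604506)(306.4) = -394.33 m.
1° of latitude spans πR/180 = 111195 m; at latitude φ, 1° of longitude spans that × cos φ = 87297.1 m, so Δλ = -394.33 / 87297.1 × 3600 = -16.261″.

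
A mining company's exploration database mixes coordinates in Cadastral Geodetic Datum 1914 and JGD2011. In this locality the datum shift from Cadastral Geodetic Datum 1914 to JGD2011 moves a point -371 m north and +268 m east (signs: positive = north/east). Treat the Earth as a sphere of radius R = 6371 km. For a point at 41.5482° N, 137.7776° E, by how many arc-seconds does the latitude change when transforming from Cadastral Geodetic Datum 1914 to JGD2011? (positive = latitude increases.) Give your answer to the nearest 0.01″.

On a sphere of radius R, 1 rad of latitude = R, so Δφ = ΔN / R = -371.0 / 6371000 = -5.8233e-05 rad = -12.011″.

Δφ = -12.01″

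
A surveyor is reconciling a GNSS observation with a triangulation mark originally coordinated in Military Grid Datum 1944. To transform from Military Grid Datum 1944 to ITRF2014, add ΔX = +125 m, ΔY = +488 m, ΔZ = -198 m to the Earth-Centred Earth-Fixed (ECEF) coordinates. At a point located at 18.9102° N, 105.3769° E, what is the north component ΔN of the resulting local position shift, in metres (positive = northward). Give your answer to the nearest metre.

ΔN = -329 m

The local north axis is (−sin φ cos λ, −sin φ sin λ, cos φ), giving ΔN = 10.742 − 152.492 − 187.313 = -329.06 m.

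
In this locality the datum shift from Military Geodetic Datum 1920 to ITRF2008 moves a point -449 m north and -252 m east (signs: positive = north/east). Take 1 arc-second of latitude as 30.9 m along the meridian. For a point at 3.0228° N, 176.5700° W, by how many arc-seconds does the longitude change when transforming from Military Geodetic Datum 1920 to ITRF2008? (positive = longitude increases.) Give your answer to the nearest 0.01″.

At latitude 3.0228°, cos φ = 0.998609.
1″ of longitude at this latitude = 30.90 × cos φ = 30.8570 m, so Δλ = -252.0 / 30.8570 = -8.167″.

Δλ = -8.17″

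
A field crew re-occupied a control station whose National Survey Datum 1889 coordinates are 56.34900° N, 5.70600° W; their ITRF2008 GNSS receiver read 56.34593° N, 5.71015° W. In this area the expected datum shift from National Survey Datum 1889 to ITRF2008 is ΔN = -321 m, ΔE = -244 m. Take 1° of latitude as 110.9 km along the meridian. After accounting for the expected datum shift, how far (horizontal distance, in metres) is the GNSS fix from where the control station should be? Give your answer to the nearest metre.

22 m

Observed coordinate differences: Δφ = -0.00307°, Δλ = -0.00415°.
Converting to metres (1° lat = 110900 m, cos φ = 0.554133): observed ΔN = -340.5 m, observed ΔE = -255.0 m.
Subtracting the expected shift leaves a residual of -340.5 − (-321) = -19.5 m north and -255.0 − (-244) = -11.0 m east.
Residual distance = √((-19.5)² + (-11.0)²) = 22.4 m.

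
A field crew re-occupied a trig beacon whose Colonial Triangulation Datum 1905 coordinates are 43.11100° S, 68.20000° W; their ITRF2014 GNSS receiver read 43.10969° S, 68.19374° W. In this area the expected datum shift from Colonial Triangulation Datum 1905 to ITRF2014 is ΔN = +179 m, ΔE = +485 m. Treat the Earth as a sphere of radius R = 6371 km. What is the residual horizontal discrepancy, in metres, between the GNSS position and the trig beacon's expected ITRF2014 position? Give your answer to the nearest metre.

41 m

Observed coordinate differences: Δφ = +0.00131°, Δλ = +0.00626°.
Converting to metres (1° lat = 111195 m, cos φ = 0.730031): observed ΔN = 145.7 m, observed ΔE = 508.2 m.
Subtracting the expected shift leaves a residual of 145.7 − (179) = -33.3 m north and 508.2 − (485) = 23.2 m east.
Residual distance = √((-33.3)² + 23.2²) = 40.6 m.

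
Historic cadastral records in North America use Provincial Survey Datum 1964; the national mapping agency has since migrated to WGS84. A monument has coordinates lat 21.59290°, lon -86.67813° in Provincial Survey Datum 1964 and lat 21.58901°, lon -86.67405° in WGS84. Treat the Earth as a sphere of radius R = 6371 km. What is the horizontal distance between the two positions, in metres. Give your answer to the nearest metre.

604 m

Δφ = 21.58901° − 21.59290° = -0.00389°; Δλ = -86.67405° − -86.67813° = +0.00408°.
1° along a meridian = πR/180 = 111195 m.
ΔN = Δφ × 111195 = -432.5 m; ΔE = Δλ × 111195 × cos(21.59290°) = +0.00408 × 111195 × 0.929822 = 421.8 m.
Distance = √(ΔE² + ΔN²) = √(421.8² + (-432.5)²) = 604.2 m.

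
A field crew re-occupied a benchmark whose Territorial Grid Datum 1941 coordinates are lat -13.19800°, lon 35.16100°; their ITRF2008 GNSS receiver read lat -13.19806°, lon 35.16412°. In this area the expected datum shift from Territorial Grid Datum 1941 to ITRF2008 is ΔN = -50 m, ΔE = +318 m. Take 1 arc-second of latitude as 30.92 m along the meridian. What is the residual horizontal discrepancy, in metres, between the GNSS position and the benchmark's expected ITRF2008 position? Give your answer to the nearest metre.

Observed coordinate differences: Δφ = -0.00006°, Δλ = +0.00312°.
Converting to metres (1° lat = 111312 m, cos φ = 0.973587): observed ΔN = -6.7 m, observed ΔE = 338.1 m.
Subtracting the expected shift leaves a residual of -6.7 − (-50) = 43.3 m north and 338.1 − (318) = 20.1 m east.
Residual distance = √(43.3² + 20.1²) = 47.8 m.

48 m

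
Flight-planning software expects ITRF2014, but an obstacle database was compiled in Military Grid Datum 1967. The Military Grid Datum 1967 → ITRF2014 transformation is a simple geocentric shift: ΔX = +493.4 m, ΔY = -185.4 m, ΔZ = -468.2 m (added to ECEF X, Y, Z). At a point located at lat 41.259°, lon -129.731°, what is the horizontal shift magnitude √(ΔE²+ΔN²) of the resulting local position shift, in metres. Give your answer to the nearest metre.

At φ = 41.259°, λ = -129.731°: sin φ = 0.659464, cos φ = 0.751736, sin λ = -0.769054, cos λ = -0.639184.
ΔE = −sin λ·ΔX + cos λ·ΔY = −(-0.769054)·(493.4) + (-0.639184)·(-185.4) = 497.96 m.
ΔN = −sin φ cos λ·ΔX − sin φ sin λ·ΔY + cos φ·ΔZ = −(0.659464)(-0.639184)(493.4) − (0.659464)(-0.769054)(-185.4) + (0.751736)(-468.2) = -238.01 m.
Horizontal magnitude = √(ΔE² + ΔN²) = √(497.96² + (-238.01)²) = 551.92 m.

552 m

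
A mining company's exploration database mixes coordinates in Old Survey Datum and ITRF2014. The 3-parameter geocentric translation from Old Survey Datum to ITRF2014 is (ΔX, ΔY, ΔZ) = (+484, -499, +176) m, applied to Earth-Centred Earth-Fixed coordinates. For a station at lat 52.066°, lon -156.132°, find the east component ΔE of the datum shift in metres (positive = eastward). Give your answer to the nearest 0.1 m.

ΔE = 652.2 m

At φ = 52.066°, λ = -156.132°: sin φ = 0.788719, cos φ = 0.614753, sin λ = -0.404631, cos λ = -0.914480.
ΔE = −sin λ·ΔX + cos λ·ΔY = −(-0.404631)·(484) + (-0.914480)·(-499) = 652.17 m.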